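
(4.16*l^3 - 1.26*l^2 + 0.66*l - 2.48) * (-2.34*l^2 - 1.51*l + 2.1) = -9.7344*l^5 - 3.3332*l^4 + 9.0942*l^3 + 2.1606*l^2 + 5.1308*l - 5.208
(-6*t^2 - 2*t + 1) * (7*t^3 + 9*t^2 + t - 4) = -42*t^5 - 68*t^4 - 17*t^3 + 31*t^2 + 9*t - 4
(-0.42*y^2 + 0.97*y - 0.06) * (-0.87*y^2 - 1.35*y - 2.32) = 0.3654*y^4 - 0.2769*y^3 - 0.2829*y^2 - 2.1694*y + 0.1392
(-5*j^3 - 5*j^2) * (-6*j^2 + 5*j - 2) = 30*j^5 + 5*j^4 - 15*j^3 + 10*j^2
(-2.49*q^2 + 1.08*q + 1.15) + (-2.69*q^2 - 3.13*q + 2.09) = -5.18*q^2 - 2.05*q + 3.24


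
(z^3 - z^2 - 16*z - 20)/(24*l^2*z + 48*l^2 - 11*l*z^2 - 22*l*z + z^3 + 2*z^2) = (z^2 - 3*z - 10)/(24*l^2 - 11*l*z + z^2)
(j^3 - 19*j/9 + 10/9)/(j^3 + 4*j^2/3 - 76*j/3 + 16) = (3*j^2 + 2*j - 5)/(3*(j^2 + 2*j - 24))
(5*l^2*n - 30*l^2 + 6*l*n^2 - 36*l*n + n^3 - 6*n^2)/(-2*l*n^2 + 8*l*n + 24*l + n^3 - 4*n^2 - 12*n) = (-5*l^2 - 6*l*n - n^2)/(2*l*n + 4*l - n^2 - 2*n)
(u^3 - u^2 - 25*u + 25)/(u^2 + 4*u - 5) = u - 5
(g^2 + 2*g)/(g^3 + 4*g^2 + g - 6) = g/(g^2 + 2*g - 3)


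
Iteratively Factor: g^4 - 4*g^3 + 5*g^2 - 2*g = (g)*(g^3 - 4*g^2 + 5*g - 2) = g*(g - 2)*(g^2 - 2*g + 1) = g*(g - 2)*(g - 1)*(g - 1)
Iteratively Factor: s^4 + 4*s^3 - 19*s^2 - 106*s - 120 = (s + 3)*(s^3 + s^2 - 22*s - 40) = (s + 3)*(s + 4)*(s^2 - 3*s - 10) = (s - 5)*(s + 3)*(s + 4)*(s + 2)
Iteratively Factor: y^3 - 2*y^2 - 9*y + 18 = (y - 2)*(y^2 - 9) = (y - 2)*(y + 3)*(y - 3)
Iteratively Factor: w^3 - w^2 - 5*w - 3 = (w + 1)*(w^2 - 2*w - 3) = (w + 1)^2*(w - 3)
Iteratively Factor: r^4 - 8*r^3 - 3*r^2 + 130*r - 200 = (r - 5)*(r^3 - 3*r^2 - 18*r + 40) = (r - 5)*(r - 2)*(r^2 - r - 20) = (r - 5)*(r - 2)*(r + 4)*(r - 5)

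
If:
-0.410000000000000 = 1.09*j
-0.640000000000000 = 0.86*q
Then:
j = -0.38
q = -0.74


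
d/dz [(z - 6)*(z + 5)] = 2*z - 1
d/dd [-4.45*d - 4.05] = -4.45000000000000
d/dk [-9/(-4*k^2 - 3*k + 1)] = 9*(-8*k - 3)/(4*k^2 + 3*k - 1)^2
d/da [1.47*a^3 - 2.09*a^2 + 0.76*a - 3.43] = 4.41*a^2 - 4.18*a + 0.76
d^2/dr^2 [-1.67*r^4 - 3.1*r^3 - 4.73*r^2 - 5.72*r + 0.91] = -20.04*r^2 - 18.6*r - 9.46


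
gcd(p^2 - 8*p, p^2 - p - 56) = p - 8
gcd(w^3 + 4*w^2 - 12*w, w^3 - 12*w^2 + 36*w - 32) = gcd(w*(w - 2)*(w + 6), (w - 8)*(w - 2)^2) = w - 2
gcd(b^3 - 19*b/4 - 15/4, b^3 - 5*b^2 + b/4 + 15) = b^2 - b - 15/4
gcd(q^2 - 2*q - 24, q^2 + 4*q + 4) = 1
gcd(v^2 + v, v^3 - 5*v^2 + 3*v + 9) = v + 1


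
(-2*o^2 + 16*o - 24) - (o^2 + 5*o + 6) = -3*o^2 + 11*o - 30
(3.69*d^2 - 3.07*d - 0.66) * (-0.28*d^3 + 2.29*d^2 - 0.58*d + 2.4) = -1.0332*d^5 + 9.3097*d^4 - 8.9857*d^3 + 9.1252*d^2 - 6.9852*d - 1.584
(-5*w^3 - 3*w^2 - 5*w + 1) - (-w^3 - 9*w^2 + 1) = -4*w^3 + 6*w^2 - 5*w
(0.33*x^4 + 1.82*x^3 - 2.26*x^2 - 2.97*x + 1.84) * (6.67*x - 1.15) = 2.2011*x^5 + 11.7599*x^4 - 17.1672*x^3 - 17.2109*x^2 + 15.6883*x - 2.116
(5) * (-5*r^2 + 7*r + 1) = -25*r^2 + 35*r + 5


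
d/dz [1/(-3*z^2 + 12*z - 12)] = 2*(z - 2)/(3*(z^2 - 4*z + 4)^2)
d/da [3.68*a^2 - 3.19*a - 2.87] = 7.36*a - 3.19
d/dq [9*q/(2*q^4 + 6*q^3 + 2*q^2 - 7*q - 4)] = 18*(-3*q^4 - 6*q^3 - q^2 - 2)/(4*q^8 + 24*q^7 + 44*q^6 - 4*q^5 - 96*q^4 - 76*q^3 + 33*q^2 + 56*q + 16)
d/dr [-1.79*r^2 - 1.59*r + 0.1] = -3.58*r - 1.59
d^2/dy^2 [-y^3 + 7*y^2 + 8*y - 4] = 14 - 6*y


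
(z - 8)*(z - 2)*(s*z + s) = s*z^3 - 9*s*z^2 + 6*s*z + 16*s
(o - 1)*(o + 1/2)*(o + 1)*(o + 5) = o^4 + 11*o^3/2 + 3*o^2/2 - 11*o/2 - 5/2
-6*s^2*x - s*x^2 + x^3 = x*(-3*s + x)*(2*s + x)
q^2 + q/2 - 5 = (q - 2)*(q + 5/2)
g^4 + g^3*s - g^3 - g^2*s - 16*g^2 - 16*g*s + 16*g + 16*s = (g - 4)*(g - 1)*(g + 4)*(g + s)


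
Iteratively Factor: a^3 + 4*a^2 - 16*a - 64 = (a + 4)*(a^2 - 16) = (a - 4)*(a + 4)*(a + 4)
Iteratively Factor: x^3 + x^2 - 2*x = (x - 1)*(x^2 + 2*x) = (x - 1)*(x + 2)*(x)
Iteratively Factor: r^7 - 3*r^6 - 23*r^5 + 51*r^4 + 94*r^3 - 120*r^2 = (r)*(r^6 - 3*r^5 - 23*r^4 + 51*r^3 + 94*r^2 - 120*r) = r^2*(r^5 - 3*r^4 - 23*r^3 + 51*r^2 + 94*r - 120) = r^2*(r - 1)*(r^4 - 2*r^3 - 25*r^2 + 26*r + 120) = r^2*(r - 3)*(r - 1)*(r^3 + r^2 - 22*r - 40) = r^2*(r - 3)*(r - 1)*(r + 4)*(r^2 - 3*r - 10) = r^2*(r - 3)*(r - 1)*(r + 2)*(r + 4)*(r - 5)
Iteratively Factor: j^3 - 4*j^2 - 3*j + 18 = (j - 3)*(j^2 - j - 6) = (j - 3)*(j + 2)*(j - 3)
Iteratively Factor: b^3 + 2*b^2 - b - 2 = (b - 1)*(b^2 + 3*b + 2) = (b - 1)*(b + 2)*(b + 1)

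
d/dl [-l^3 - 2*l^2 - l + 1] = -3*l^2 - 4*l - 1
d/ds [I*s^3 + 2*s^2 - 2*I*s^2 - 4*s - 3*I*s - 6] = 3*I*s^2 + 4*s*(1 - I) - 4 - 3*I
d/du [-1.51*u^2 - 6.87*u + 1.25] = -3.02*u - 6.87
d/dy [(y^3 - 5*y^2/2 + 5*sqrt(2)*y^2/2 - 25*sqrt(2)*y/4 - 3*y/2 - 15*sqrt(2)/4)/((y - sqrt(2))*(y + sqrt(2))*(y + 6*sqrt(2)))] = (10*y^4 + 14*sqrt(2)*y^4 - 4*y^3 + 50*sqrt(2)*y^3 - 83*sqrt(2)*y^2 + 320*y^2 - 120*y + 240*sqrt(2)*y + 42*sqrt(2) + 600)/(4*(y^6 + 12*sqrt(2)*y^5 + 68*y^4 - 48*sqrt(2)*y^3 - 284*y^2 + 48*sqrt(2)*y + 288))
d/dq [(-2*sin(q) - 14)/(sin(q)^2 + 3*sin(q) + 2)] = 2*(sin(q)^2 + 14*sin(q) + 19)*cos(q)/(sin(q)^2 + 3*sin(q) + 2)^2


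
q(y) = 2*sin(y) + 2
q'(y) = 2*cos(y)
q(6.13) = 1.69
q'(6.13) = 1.98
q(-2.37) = 0.61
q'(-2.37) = -1.43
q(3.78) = 0.81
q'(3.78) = -1.61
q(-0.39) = 1.24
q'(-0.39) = 1.85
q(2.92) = 2.44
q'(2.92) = -1.95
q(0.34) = 2.67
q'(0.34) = 1.89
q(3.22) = 1.84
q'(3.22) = -1.99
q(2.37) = 3.39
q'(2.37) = -1.43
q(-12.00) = 3.07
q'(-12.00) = 1.69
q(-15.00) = 0.70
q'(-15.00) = -1.52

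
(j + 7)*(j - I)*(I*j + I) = I*j^3 + j^2 + 8*I*j^2 + 8*j + 7*I*j + 7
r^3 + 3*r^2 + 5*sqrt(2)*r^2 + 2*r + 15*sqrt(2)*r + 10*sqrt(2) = (r + 1)*(r + 2)*(r + 5*sqrt(2))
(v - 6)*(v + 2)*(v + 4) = v^3 - 28*v - 48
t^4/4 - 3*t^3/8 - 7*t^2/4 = t^2*(t/4 + 1/2)*(t - 7/2)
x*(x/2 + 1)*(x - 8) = x^3/2 - 3*x^2 - 8*x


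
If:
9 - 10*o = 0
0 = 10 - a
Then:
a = 10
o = 9/10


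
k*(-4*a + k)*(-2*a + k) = 8*a^2*k - 6*a*k^2 + k^3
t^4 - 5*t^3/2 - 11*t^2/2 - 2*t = t*(t - 4)*(t + 1/2)*(t + 1)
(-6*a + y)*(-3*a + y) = 18*a^2 - 9*a*y + y^2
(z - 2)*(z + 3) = z^2 + z - 6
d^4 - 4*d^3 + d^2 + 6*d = d*(d - 3)*(d - 2)*(d + 1)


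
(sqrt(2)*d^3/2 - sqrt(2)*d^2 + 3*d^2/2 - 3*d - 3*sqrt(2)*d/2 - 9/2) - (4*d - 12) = sqrt(2)*d^3/2 - sqrt(2)*d^2 + 3*d^2/2 - 7*d - 3*sqrt(2)*d/2 + 15/2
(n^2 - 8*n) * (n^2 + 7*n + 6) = n^4 - n^3 - 50*n^2 - 48*n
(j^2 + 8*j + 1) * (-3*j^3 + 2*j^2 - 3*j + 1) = -3*j^5 - 22*j^4 + 10*j^3 - 21*j^2 + 5*j + 1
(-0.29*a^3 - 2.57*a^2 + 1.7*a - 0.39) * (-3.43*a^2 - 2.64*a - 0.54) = 0.9947*a^5 + 9.5807*a^4 + 1.1104*a^3 - 1.7625*a^2 + 0.1116*a + 0.2106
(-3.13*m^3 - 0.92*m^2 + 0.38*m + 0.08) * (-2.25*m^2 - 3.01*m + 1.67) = 7.0425*m^5 + 11.4913*m^4 - 3.3129*m^3 - 2.8602*m^2 + 0.3938*m + 0.1336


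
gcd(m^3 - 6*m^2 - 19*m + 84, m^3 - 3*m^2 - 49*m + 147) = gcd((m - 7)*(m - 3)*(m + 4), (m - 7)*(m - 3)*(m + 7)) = m^2 - 10*m + 21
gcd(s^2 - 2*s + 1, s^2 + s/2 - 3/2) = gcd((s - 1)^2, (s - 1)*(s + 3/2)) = s - 1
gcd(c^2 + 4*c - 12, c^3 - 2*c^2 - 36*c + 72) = c^2 + 4*c - 12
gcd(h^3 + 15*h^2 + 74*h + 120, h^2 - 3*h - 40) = h + 5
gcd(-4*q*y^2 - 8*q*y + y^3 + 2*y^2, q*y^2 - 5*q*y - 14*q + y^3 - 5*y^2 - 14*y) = y + 2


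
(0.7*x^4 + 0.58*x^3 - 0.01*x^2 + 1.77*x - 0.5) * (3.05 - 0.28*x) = -0.196*x^5 + 1.9726*x^4 + 1.7718*x^3 - 0.5261*x^2 + 5.5385*x - 1.525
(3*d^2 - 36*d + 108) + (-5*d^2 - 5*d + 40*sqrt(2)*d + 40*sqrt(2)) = -2*d^2 - 41*d + 40*sqrt(2)*d + 40*sqrt(2) + 108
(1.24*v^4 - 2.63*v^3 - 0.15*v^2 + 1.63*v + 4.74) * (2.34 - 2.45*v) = -3.038*v^5 + 9.3451*v^4 - 5.7867*v^3 - 4.3445*v^2 - 7.7988*v + 11.0916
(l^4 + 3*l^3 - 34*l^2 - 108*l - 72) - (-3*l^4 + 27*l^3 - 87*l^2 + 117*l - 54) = 4*l^4 - 24*l^3 + 53*l^2 - 225*l - 18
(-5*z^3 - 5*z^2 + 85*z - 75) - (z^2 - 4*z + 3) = -5*z^3 - 6*z^2 + 89*z - 78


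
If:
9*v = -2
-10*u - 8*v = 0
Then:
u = 8/45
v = -2/9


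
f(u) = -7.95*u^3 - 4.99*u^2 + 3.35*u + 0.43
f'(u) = -23.85*u^2 - 9.98*u + 3.35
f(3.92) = -541.99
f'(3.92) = -402.26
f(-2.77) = 121.83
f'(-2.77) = -152.00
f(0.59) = -0.96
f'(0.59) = -10.84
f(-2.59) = 96.40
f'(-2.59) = -130.79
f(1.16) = -14.81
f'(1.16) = -40.32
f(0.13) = 0.76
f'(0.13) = 1.65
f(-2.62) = 100.38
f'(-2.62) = -134.22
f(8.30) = -4861.23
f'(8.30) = -1722.51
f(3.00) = -249.08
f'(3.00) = -241.24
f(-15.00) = 25658.68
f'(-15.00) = -5213.20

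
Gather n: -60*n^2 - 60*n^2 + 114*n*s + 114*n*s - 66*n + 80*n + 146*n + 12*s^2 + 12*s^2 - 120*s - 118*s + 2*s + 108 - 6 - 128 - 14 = -120*n^2 + n*(228*s + 160) + 24*s^2 - 236*s - 40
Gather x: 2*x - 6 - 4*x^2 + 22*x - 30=-4*x^2 + 24*x - 36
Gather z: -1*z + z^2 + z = z^2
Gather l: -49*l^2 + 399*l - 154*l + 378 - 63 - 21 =-49*l^2 + 245*l + 294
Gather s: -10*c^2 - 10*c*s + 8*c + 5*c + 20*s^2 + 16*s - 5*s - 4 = -10*c^2 + 13*c + 20*s^2 + s*(11 - 10*c) - 4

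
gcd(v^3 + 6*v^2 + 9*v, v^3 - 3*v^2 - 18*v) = v^2 + 3*v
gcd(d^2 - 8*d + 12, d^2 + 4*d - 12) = d - 2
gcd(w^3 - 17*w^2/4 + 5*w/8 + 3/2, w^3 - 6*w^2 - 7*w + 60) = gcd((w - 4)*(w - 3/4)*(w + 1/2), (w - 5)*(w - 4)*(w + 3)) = w - 4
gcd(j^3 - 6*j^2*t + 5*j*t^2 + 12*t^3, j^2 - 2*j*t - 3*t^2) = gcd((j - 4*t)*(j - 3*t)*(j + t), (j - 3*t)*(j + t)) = -j^2 + 2*j*t + 3*t^2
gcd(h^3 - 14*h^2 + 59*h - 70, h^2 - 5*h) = h - 5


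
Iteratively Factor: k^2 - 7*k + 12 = (k - 3)*(k - 4)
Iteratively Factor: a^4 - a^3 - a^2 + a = (a - 1)*(a^3 - a) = (a - 1)*(a + 1)*(a^2 - a) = (a - 1)^2*(a + 1)*(a)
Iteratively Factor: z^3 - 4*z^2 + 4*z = (z - 2)*(z^2 - 2*z) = (z - 2)^2*(z)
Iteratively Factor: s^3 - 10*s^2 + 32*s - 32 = (s - 4)*(s^2 - 6*s + 8) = (s - 4)^2*(s - 2)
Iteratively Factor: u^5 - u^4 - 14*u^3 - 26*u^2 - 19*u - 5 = (u + 1)*(u^4 - 2*u^3 - 12*u^2 - 14*u - 5) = (u + 1)^2*(u^3 - 3*u^2 - 9*u - 5) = (u - 5)*(u + 1)^2*(u^2 + 2*u + 1) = (u - 5)*(u + 1)^3*(u + 1)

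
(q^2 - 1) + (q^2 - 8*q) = 2*q^2 - 8*q - 1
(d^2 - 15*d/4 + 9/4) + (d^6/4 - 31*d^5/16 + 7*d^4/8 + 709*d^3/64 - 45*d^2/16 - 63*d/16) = d^6/4 - 31*d^5/16 + 7*d^4/8 + 709*d^3/64 - 29*d^2/16 - 123*d/16 + 9/4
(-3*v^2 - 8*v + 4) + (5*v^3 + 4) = 5*v^3 - 3*v^2 - 8*v + 8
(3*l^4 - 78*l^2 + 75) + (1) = 3*l^4 - 78*l^2 + 76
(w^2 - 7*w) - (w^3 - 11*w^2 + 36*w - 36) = -w^3 + 12*w^2 - 43*w + 36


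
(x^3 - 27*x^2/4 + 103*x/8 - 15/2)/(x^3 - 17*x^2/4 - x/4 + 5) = (x - 3/2)/(x + 1)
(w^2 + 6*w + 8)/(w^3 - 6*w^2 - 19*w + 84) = (w + 2)/(w^2 - 10*w + 21)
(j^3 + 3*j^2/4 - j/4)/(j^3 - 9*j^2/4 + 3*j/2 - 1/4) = j*(j + 1)/(j^2 - 2*j + 1)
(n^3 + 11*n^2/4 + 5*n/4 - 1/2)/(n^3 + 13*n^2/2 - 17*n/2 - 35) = (4*n^2 + 3*n - 1)/(2*(2*n^2 + 9*n - 35))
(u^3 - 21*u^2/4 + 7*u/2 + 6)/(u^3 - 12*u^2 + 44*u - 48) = (u + 3/4)/(u - 6)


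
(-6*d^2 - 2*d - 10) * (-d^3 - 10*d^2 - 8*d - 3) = 6*d^5 + 62*d^4 + 78*d^3 + 134*d^2 + 86*d + 30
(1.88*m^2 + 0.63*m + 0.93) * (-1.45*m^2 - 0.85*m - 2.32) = -2.726*m^4 - 2.5115*m^3 - 6.2456*m^2 - 2.2521*m - 2.1576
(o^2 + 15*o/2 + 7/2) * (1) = o^2 + 15*o/2 + 7/2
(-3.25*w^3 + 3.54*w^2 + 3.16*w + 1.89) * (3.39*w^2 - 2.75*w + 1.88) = -11.0175*w^5 + 20.9381*w^4 - 5.1326*w^3 + 4.3723*w^2 + 0.743300000000001*w + 3.5532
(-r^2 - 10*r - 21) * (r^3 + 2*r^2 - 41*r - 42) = -r^5 - 12*r^4 + 410*r^2 + 1281*r + 882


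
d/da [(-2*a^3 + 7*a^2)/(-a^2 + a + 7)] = a*(-a*(2*a - 7)*(2*a - 1) + 2*(7 - 3*a)*(-a^2 + a + 7))/(-a^2 + a + 7)^2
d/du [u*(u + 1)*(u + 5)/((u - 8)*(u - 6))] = (u^4 - 28*u^3 + 55*u^2 + 576*u + 240)/(u^4 - 28*u^3 + 292*u^2 - 1344*u + 2304)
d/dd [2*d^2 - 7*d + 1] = 4*d - 7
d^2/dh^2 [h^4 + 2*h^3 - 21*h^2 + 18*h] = 12*h^2 + 12*h - 42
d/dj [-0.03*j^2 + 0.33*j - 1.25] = 0.33 - 0.06*j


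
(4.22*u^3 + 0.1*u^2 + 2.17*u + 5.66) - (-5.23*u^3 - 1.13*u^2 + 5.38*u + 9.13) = 9.45*u^3 + 1.23*u^2 - 3.21*u - 3.47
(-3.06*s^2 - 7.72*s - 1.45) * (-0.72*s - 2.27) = 2.2032*s^3 + 12.5046*s^2 + 18.5684*s + 3.2915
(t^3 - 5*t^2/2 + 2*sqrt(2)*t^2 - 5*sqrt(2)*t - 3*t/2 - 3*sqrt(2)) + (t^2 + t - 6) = t^3 - 3*t^2/2 + 2*sqrt(2)*t^2 - 5*sqrt(2)*t - t/2 - 6 - 3*sqrt(2)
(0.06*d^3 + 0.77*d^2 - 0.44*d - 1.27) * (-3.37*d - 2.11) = -0.2022*d^4 - 2.7215*d^3 - 0.1419*d^2 + 5.2083*d + 2.6797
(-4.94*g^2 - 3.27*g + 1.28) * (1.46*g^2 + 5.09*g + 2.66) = -7.2124*g^4 - 29.9188*g^3 - 27.9159*g^2 - 2.183*g + 3.4048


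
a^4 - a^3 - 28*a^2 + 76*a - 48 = (a - 4)*(a - 2)*(a - 1)*(a + 6)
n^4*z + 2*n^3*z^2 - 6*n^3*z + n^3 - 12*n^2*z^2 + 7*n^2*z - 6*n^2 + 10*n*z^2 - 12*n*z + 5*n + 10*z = (n - 5)*(n - 1)*(n + 2*z)*(n*z + 1)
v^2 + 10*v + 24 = (v + 4)*(v + 6)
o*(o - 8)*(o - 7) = o^3 - 15*o^2 + 56*o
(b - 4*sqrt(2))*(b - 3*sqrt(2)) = b^2 - 7*sqrt(2)*b + 24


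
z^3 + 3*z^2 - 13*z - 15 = (z - 3)*(z + 1)*(z + 5)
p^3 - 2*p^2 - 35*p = p*(p - 7)*(p + 5)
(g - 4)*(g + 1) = g^2 - 3*g - 4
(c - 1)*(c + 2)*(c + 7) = c^3 + 8*c^2 + 5*c - 14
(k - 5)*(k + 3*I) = k^2 - 5*k + 3*I*k - 15*I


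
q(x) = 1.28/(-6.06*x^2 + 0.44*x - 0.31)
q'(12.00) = 0.00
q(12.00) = -0.00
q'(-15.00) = -0.00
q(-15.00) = -0.00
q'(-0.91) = -0.45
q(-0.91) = -0.22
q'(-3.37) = -0.01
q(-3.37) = -0.02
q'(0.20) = 11.78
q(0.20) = -2.76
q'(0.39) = 4.88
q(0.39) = -1.21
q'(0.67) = 1.31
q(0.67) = -0.47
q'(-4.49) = -0.00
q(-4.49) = -0.01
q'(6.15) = 0.00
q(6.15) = -0.01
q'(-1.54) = -0.10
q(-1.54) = -0.08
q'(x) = 1.28*(12.12*x - 0.44)/(-6.06*x^2 + 0.44*x - 0.31)^2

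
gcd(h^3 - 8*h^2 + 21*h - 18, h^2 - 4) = h - 2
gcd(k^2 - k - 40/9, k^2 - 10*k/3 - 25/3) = k + 5/3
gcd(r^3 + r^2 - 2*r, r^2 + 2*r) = r^2 + 2*r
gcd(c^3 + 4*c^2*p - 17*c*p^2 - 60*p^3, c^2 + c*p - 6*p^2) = c + 3*p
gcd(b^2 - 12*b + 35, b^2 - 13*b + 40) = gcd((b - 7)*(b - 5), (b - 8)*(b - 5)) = b - 5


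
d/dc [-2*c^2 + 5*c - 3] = 5 - 4*c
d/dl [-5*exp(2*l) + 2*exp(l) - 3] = (2 - 10*exp(l))*exp(l)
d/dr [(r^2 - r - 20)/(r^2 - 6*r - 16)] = (-5*r^2 + 8*r - 104)/(r^4 - 12*r^3 + 4*r^2 + 192*r + 256)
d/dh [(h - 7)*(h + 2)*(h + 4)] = 3*h^2 - 2*h - 34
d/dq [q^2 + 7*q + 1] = 2*q + 7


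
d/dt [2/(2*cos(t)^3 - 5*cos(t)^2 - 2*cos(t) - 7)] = 4*(-sin(t) - 10*sin(2*t) + 3*sin(3*t))/(cos(t) + 5*cos(2*t) - cos(3*t) + 19)^2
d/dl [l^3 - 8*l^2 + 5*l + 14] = 3*l^2 - 16*l + 5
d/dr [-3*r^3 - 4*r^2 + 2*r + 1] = -9*r^2 - 8*r + 2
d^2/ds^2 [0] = 0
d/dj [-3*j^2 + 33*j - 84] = 33 - 6*j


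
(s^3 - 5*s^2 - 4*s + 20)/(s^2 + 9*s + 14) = (s^2 - 7*s + 10)/(s + 7)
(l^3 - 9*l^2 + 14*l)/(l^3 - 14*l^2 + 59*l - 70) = l/(l - 5)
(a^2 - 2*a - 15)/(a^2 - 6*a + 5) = (a + 3)/(a - 1)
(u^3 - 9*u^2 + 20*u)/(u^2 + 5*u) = (u^2 - 9*u + 20)/(u + 5)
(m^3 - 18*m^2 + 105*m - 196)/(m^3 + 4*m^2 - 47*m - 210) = (m^2 - 11*m + 28)/(m^2 + 11*m + 30)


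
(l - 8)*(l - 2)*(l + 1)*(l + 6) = l^4 - 3*l^3 - 48*l^2 + 52*l + 96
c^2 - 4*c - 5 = (c - 5)*(c + 1)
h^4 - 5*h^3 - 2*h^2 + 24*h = h*(h - 4)*(h - 3)*(h + 2)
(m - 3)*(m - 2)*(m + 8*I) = m^3 - 5*m^2 + 8*I*m^2 + 6*m - 40*I*m + 48*I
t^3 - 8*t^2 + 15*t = t*(t - 5)*(t - 3)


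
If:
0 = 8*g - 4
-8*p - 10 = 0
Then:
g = 1/2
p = -5/4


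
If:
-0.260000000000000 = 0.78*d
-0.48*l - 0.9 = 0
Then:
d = -0.33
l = -1.88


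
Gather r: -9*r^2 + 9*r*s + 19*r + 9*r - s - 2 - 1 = -9*r^2 + r*(9*s + 28) - s - 3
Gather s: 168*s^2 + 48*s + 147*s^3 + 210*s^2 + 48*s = 147*s^3 + 378*s^2 + 96*s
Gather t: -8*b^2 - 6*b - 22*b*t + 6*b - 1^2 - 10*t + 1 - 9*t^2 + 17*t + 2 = -8*b^2 - 9*t^2 + t*(7 - 22*b) + 2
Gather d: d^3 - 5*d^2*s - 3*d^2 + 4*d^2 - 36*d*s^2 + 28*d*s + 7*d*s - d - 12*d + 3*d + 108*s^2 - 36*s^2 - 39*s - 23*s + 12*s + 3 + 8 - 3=d^3 + d^2*(1 - 5*s) + d*(-36*s^2 + 35*s - 10) + 72*s^2 - 50*s + 8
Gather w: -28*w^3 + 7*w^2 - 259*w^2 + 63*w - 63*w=-28*w^3 - 252*w^2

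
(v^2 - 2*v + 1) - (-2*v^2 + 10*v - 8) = 3*v^2 - 12*v + 9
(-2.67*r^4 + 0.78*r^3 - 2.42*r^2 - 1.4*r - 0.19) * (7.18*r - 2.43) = -19.1706*r^5 + 12.0885*r^4 - 19.271*r^3 - 4.1714*r^2 + 2.0378*r + 0.4617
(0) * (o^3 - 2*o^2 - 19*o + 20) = 0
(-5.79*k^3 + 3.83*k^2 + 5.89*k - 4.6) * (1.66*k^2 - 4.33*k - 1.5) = -9.6114*k^5 + 31.4285*k^4 + 1.8785*k^3 - 38.8847*k^2 + 11.083*k + 6.9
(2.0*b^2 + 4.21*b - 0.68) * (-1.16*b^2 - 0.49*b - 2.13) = -2.32*b^4 - 5.8636*b^3 - 5.5341*b^2 - 8.6341*b + 1.4484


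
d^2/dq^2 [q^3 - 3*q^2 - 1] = 6*q - 6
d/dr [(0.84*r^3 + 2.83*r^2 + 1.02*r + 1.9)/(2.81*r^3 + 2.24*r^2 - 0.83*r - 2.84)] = (-6.0707*r^4 - 7.1268*r^3 - 27.8075*r^2 - 24.5864*r - 1.3198)/(7.8961*r^6 + 12.5888*r^5 + 0.353000000000001*r^4 - 19.6792*r^3 - 12.0343*r^2 + 4.7144*r + 8.0656)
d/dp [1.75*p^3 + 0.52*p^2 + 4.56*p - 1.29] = 5.25*p^2 + 1.04*p + 4.56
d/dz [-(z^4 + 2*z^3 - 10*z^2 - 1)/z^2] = -2*z - 2 - 2/z^3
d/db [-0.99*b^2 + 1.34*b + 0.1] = 1.34 - 1.98*b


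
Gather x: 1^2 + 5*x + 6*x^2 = 6*x^2 + 5*x + 1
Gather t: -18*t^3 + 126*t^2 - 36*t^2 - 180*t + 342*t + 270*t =-18*t^3 + 90*t^2 + 432*t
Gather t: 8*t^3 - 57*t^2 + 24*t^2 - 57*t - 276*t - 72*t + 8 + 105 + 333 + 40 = 8*t^3 - 33*t^2 - 405*t + 486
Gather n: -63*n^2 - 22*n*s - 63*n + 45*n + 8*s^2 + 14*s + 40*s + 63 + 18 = -63*n^2 + n*(-22*s - 18) + 8*s^2 + 54*s + 81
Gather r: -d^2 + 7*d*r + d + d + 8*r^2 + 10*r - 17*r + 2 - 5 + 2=-d^2 + 2*d + 8*r^2 + r*(7*d - 7) - 1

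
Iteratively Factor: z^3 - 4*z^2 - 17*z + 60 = (z - 5)*(z^2 + z - 12) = (z - 5)*(z - 3)*(z + 4)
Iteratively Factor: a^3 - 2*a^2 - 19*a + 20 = (a + 4)*(a^2 - 6*a + 5) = (a - 5)*(a + 4)*(a - 1)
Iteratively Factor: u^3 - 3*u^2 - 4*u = (u - 4)*(u^2 + u) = (u - 4)*(u + 1)*(u)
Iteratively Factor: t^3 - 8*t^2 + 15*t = (t)*(t^2 - 8*t + 15) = t*(t - 5)*(t - 3)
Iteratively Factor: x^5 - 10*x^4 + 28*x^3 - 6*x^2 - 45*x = (x)*(x^4 - 10*x^3 + 28*x^2 - 6*x - 45) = x*(x - 3)*(x^3 - 7*x^2 + 7*x + 15) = x*(x - 5)*(x - 3)*(x^2 - 2*x - 3) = x*(x - 5)*(x - 3)*(x + 1)*(x - 3)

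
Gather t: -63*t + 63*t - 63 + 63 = 0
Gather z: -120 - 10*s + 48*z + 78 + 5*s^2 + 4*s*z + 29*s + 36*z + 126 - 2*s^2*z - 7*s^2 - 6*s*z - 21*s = -2*s^2 - 2*s + z*(-2*s^2 - 2*s + 84) + 84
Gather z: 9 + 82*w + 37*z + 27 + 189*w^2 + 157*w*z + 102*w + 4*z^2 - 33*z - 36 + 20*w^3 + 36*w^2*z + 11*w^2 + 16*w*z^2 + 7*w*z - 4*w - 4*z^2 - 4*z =20*w^3 + 200*w^2 + 16*w*z^2 + 180*w + z*(36*w^2 + 164*w)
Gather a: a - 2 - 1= a - 3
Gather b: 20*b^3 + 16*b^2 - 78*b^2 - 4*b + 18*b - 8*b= 20*b^3 - 62*b^2 + 6*b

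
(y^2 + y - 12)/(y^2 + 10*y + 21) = (y^2 + y - 12)/(y^2 + 10*y + 21)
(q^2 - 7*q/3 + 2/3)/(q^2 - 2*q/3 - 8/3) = (3*q - 1)/(3*q + 4)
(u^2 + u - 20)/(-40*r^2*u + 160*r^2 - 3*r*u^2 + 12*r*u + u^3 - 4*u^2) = (-u - 5)/(40*r^2 + 3*r*u - u^2)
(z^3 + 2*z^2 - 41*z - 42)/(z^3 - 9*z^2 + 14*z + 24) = (z + 7)/(z - 4)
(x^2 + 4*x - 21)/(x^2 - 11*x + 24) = (x + 7)/(x - 8)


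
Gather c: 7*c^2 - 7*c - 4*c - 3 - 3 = 7*c^2 - 11*c - 6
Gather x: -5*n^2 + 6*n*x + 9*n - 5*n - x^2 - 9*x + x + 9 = -5*n^2 + 4*n - x^2 + x*(6*n - 8) + 9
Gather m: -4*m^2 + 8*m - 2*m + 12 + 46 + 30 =-4*m^2 + 6*m + 88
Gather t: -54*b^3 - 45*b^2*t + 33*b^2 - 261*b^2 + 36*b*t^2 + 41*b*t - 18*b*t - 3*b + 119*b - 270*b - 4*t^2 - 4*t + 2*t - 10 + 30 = -54*b^3 - 228*b^2 - 154*b + t^2*(36*b - 4) + t*(-45*b^2 + 23*b - 2) + 20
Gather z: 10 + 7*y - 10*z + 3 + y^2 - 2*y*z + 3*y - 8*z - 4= y^2 + 10*y + z*(-2*y - 18) + 9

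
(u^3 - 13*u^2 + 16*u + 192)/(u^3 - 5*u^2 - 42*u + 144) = (u^2 - 5*u - 24)/(u^2 + 3*u - 18)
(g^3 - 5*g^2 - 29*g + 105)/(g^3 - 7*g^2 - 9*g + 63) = (g + 5)/(g + 3)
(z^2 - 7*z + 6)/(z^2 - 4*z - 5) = (-z^2 + 7*z - 6)/(-z^2 + 4*z + 5)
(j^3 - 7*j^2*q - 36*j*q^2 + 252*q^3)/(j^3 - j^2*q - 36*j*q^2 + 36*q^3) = (-j + 7*q)/(-j + q)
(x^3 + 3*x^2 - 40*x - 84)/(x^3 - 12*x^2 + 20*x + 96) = (x + 7)/(x - 8)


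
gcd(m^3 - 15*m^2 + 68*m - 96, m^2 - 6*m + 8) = m - 4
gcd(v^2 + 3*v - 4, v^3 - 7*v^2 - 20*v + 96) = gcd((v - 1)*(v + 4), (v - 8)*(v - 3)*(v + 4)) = v + 4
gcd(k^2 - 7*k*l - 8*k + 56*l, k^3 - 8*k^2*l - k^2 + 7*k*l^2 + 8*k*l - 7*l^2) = k - 7*l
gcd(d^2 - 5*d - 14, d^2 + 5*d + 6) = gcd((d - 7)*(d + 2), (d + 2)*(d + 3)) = d + 2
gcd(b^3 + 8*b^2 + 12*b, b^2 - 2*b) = b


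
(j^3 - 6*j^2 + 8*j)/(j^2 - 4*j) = j - 2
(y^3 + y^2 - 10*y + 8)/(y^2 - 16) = (y^2 - 3*y + 2)/(y - 4)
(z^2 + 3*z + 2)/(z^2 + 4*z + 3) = (z + 2)/(z + 3)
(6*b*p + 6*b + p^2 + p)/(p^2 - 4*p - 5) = (6*b + p)/(p - 5)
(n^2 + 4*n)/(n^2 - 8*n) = (n + 4)/(n - 8)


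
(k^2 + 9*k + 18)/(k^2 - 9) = (k + 6)/(k - 3)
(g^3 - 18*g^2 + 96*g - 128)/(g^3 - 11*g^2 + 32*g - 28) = (g^2 - 16*g + 64)/(g^2 - 9*g + 14)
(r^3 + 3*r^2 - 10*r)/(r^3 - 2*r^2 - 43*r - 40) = r*(r - 2)/(r^2 - 7*r - 8)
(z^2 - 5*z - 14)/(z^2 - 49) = (z + 2)/(z + 7)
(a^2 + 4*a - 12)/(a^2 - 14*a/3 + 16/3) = 3*(a + 6)/(3*a - 8)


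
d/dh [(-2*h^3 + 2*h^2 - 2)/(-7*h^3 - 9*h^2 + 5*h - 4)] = 2*(16*h^4 - 10*h^3 - 4*h^2 - 26*h + 5)/(49*h^6 + 126*h^5 + 11*h^4 - 34*h^3 + 97*h^2 - 40*h + 16)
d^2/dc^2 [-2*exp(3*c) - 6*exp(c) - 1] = (-18*exp(2*c) - 6)*exp(c)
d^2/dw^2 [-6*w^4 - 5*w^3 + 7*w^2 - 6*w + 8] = -72*w^2 - 30*w + 14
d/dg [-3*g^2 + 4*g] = 4 - 6*g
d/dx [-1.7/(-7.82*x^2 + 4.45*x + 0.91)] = (7.565 - 26.588*x)/(-7.82*x^2 + 4.45*x + 0.91)^2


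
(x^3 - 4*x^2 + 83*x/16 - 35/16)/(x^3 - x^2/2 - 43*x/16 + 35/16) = (4*x - 7)/(4*x + 7)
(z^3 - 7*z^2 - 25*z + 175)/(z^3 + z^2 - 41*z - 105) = (z - 5)/(z + 3)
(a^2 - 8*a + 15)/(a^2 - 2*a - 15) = (a - 3)/(a + 3)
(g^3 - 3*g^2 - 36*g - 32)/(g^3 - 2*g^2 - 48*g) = (g^2 + 5*g + 4)/(g*(g + 6))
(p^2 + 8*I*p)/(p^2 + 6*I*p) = (p + 8*I)/(p + 6*I)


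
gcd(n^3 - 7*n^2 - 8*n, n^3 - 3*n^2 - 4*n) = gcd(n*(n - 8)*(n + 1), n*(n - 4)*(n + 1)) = n^2 + n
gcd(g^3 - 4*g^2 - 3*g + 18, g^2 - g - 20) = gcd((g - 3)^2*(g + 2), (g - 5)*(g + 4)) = 1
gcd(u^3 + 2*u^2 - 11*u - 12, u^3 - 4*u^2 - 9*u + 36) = u - 3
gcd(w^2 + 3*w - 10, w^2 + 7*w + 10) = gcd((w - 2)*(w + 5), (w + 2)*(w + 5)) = w + 5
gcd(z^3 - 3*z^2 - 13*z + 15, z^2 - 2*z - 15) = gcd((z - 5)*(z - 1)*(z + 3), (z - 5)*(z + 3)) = z^2 - 2*z - 15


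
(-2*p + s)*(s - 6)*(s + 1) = -2*p*s^2 + 10*p*s + 12*p + s^3 - 5*s^2 - 6*s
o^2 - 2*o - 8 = (o - 4)*(o + 2)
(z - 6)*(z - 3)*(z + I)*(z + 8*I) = z^4 - 9*z^3 + 9*I*z^3 + 10*z^2 - 81*I*z^2 + 72*z + 162*I*z - 144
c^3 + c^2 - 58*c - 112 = (c - 8)*(c + 2)*(c + 7)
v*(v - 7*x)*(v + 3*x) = v^3 - 4*v^2*x - 21*v*x^2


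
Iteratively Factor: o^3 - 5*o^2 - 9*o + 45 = (o - 3)*(o^2 - 2*o - 15) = (o - 5)*(o - 3)*(o + 3)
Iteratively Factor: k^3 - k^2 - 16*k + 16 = (k - 1)*(k^2 - 16) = (k - 4)*(k - 1)*(k + 4)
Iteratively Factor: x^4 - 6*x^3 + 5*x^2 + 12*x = (x - 3)*(x^3 - 3*x^2 - 4*x) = (x - 4)*(x - 3)*(x^2 + x) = (x - 4)*(x - 3)*(x + 1)*(x)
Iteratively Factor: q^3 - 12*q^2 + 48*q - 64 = (q - 4)*(q^2 - 8*q + 16) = (q - 4)^2*(q - 4)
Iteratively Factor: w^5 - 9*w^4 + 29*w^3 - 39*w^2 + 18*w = (w - 1)*(w^4 - 8*w^3 + 21*w^2 - 18*w) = (w - 2)*(w - 1)*(w^3 - 6*w^2 + 9*w) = (w - 3)*(w - 2)*(w - 1)*(w^2 - 3*w) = w*(w - 3)*(w - 2)*(w - 1)*(w - 3)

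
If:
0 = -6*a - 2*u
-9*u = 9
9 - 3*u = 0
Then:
No Solution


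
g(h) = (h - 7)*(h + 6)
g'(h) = 2*h - 1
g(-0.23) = -41.72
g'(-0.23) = -1.46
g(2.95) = -36.25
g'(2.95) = 4.90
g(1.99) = -40.03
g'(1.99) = 2.98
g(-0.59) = -41.06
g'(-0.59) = -2.18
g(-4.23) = -19.88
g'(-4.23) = -9.46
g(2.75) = -37.19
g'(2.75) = 4.50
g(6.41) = -7.32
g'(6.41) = 11.82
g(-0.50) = -41.25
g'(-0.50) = -2.00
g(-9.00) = 48.00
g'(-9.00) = -19.00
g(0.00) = -42.00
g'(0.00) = -1.00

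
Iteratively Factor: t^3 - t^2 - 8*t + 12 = (t + 3)*(t^2 - 4*t + 4) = (t - 2)*(t + 3)*(t - 2)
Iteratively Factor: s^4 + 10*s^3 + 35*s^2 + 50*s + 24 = (s + 1)*(s^3 + 9*s^2 + 26*s + 24) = (s + 1)*(s + 4)*(s^2 + 5*s + 6) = (s + 1)*(s + 2)*(s + 4)*(s + 3)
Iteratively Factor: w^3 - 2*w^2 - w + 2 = (w + 1)*(w^2 - 3*w + 2) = (w - 1)*(w + 1)*(w - 2)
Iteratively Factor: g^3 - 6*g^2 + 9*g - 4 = (g - 1)*(g^2 - 5*g + 4) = (g - 1)^2*(g - 4)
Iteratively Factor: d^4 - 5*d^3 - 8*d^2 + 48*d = (d - 4)*(d^3 - d^2 - 12*d) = (d - 4)^2*(d^2 + 3*d) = (d - 4)^2*(d + 3)*(d)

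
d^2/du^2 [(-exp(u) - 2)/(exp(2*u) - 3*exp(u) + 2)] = (-exp(4*u) - 11*exp(3*u) + 30*exp(2*u) - 8*exp(u) - 16)*exp(u)/(exp(6*u) - 9*exp(5*u) + 33*exp(4*u) - 63*exp(3*u) + 66*exp(2*u) - 36*exp(u) + 8)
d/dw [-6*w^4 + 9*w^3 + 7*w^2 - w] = -24*w^3 + 27*w^2 + 14*w - 1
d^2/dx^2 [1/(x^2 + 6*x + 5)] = 2*(-x^2 - 6*x + 4*(x + 3)^2 - 5)/(x^2 + 6*x + 5)^3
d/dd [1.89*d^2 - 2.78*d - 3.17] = 3.78*d - 2.78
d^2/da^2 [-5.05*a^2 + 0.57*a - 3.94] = -10.1000000000000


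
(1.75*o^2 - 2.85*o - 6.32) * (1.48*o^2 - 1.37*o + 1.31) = 2.59*o^4 - 6.6155*o^3 - 3.1566*o^2 + 4.9249*o - 8.2792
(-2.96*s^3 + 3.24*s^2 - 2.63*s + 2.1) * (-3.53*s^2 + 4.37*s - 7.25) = 10.4488*s^5 - 24.3724*s^4 + 44.9027*s^3 - 42.3961*s^2 + 28.2445*s - 15.225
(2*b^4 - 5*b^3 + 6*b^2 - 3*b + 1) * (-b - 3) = -2*b^5 - b^4 + 9*b^3 - 15*b^2 + 8*b - 3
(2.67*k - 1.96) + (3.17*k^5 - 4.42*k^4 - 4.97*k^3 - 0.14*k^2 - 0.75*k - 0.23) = 3.17*k^5 - 4.42*k^4 - 4.97*k^3 - 0.14*k^2 + 1.92*k - 2.19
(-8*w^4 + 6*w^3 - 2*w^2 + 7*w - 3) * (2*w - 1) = -16*w^5 + 20*w^4 - 10*w^3 + 16*w^2 - 13*w + 3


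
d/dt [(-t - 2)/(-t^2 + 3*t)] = (-t^2 - 4*t + 6)/(t^2*(t^2 - 6*t + 9))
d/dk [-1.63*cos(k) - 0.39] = 1.63*sin(k)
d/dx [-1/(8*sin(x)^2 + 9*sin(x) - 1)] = (16*sin(x) + 9)*cos(x)/(8*sin(x)^2 + 9*sin(x) - 1)^2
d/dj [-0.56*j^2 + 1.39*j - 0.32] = 1.39 - 1.12*j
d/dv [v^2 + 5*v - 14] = 2*v + 5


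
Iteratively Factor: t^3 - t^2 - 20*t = (t)*(t^2 - t - 20) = t*(t - 5)*(t + 4)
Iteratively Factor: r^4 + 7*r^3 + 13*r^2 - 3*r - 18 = (r + 2)*(r^3 + 5*r^2 + 3*r - 9) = (r + 2)*(r + 3)*(r^2 + 2*r - 3) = (r - 1)*(r + 2)*(r + 3)*(r + 3)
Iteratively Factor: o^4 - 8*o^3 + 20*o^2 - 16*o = (o - 2)*(o^3 - 6*o^2 + 8*o) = (o - 2)^2*(o^2 - 4*o) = (o - 4)*(o - 2)^2*(o)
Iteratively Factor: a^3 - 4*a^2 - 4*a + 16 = (a - 2)*(a^2 - 2*a - 8) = (a - 4)*(a - 2)*(a + 2)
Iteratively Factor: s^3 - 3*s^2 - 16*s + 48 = (s - 3)*(s^2 - 16) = (s - 4)*(s - 3)*(s + 4)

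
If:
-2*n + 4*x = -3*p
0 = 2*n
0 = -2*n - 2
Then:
No Solution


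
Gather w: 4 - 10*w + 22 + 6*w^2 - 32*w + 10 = 6*w^2 - 42*w + 36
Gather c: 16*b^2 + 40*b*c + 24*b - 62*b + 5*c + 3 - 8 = 16*b^2 - 38*b + c*(40*b + 5) - 5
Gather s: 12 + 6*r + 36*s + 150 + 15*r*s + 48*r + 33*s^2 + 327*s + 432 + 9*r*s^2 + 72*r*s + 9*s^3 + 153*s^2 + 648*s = 54*r + 9*s^3 + s^2*(9*r + 186) + s*(87*r + 1011) + 594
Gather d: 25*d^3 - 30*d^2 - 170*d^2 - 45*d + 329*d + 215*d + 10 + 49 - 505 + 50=25*d^3 - 200*d^2 + 499*d - 396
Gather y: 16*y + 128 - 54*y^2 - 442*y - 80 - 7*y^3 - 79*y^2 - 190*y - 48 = -7*y^3 - 133*y^2 - 616*y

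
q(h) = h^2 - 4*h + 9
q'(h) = 2*h - 4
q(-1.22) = 15.37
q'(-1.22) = -6.44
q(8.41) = 46.09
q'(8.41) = 12.82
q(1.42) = 5.34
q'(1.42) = -1.16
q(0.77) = 6.51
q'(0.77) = -2.46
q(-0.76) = 12.62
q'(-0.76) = -5.52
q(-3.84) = 39.11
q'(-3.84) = -11.68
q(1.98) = 5.00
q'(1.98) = -0.04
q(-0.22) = 9.93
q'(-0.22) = -4.44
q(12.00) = 105.00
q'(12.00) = 20.00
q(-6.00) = 69.00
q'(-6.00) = -16.00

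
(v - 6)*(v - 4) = v^2 - 10*v + 24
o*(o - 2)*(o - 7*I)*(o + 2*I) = o^4 - 2*o^3 - 5*I*o^3 + 14*o^2 + 10*I*o^2 - 28*o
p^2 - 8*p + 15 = (p - 5)*(p - 3)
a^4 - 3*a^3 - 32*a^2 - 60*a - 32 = (a - 8)*(a + 1)*(a + 2)^2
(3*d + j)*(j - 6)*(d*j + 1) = 3*d^2*j^2 - 18*d^2*j + d*j^3 - 6*d*j^2 + 3*d*j - 18*d + j^2 - 6*j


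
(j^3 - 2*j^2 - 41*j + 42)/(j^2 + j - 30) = (j^2 - 8*j + 7)/(j - 5)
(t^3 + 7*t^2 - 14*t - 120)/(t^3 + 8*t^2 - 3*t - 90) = (t - 4)/(t - 3)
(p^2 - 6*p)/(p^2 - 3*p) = (p - 6)/(p - 3)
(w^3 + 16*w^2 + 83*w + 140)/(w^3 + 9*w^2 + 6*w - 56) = (w + 5)/(w - 2)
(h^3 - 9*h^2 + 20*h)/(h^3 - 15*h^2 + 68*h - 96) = h*(h - 5)/(h^2 - 11*h + 24)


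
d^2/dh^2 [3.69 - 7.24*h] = 0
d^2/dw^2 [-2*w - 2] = 0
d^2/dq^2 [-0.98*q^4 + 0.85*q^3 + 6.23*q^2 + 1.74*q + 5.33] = -11.76*q^2 + 5.1*q + 12.46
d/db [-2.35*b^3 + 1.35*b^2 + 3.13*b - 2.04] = -7.05*b^2 + 2.7*b + 3.13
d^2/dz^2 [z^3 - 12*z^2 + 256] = 6*z - 24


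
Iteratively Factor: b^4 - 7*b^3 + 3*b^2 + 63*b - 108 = (b - 4)*(b^3 - 3*b^2 - 9*b + 27) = (b - 4)*(b - 3)*(b^2 - 9) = (b - 4)*(b - 3)^2*(b + 3)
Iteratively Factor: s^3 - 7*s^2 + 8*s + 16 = (s - 4)*(s^2 - 3*s - 4) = (s - 4)^2*(s + 1)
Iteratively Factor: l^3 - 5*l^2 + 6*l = (l - 3)*(l^2 - 2*l) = l*(l - 3)*(l - 2)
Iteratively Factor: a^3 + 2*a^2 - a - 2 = (a + 1)*(a^2 + a - 2) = (a + 1)*(a + 2)*(a - 1)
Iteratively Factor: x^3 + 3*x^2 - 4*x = (x - 1)*(x^2 + 4*x) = (x - 1)*(x + 4)*(x)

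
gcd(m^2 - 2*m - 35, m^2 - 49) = m - 7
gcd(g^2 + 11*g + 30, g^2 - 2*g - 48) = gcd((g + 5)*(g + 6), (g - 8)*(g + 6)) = g + 6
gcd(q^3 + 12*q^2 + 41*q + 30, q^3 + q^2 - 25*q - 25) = q^2 + 6*q + 5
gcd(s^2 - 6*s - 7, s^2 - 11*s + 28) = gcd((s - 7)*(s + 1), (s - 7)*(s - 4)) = s - 7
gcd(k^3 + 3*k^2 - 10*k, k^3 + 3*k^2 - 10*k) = k^3 + 3*k^2 - 10*k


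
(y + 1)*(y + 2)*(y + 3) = y^3 + 6*y^2 + 11*y + 6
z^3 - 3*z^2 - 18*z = z*(z - 6)*(z + 3)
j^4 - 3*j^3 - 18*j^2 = j^2*(j - 6)*(j + 3)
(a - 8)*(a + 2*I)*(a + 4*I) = a^3 - 8*a^2 + 6*I*a^2 - 8*a - 48*I*a + 64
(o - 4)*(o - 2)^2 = o^3 - 8*o^2 + 20*o - 16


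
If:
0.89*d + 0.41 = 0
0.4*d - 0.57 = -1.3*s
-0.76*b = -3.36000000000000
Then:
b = 4.42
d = -0.46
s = 0.58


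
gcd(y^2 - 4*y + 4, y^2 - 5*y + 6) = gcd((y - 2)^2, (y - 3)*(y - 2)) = y - 2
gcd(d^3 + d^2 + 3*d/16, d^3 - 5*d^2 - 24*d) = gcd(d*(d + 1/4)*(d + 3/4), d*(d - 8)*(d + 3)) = d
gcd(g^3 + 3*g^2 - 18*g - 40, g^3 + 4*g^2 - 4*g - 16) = g + 2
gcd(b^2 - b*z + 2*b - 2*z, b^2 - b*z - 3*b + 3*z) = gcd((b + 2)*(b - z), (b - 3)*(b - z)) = -b + z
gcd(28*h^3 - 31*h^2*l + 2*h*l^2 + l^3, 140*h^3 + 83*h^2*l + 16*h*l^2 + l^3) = 7*h + l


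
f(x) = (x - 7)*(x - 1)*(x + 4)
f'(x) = (x - 7)*(x - 1) + (x - 7)*(x + 4) + (x - 1)*(x + 4) = 3*x^2 - 8*x - 25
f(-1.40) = 52.42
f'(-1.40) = -7.92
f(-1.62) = 53.75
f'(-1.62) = -4.17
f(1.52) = -15.73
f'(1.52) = -30.23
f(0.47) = 15.47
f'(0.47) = -28.10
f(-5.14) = -84.98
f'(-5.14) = 95.38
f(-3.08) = 37.84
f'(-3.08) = 28.10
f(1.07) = -2.10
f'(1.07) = -30.13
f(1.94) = -28.25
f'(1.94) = -29.23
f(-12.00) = -1976.00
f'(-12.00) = 503.00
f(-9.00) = -800.00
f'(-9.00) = 290.00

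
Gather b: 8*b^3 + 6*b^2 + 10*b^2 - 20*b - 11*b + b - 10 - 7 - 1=8*b^3 + 16*b^2 - 30*b - 18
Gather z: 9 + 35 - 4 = 40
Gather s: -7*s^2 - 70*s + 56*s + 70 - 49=-7*s^2 - 14*s + 21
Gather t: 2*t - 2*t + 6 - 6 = 0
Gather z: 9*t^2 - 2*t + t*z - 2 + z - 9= 9*t^2 - 2*t + z*(t + 1) - 11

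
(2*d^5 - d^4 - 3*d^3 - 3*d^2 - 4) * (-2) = -4*d^5 + 2*d^4 + 6*d^3 + 6*d^2 + 8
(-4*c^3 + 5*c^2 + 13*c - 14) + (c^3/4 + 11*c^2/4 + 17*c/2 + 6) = -15*c^3/4 + 31*c^2/4 + 43*c/2 - 8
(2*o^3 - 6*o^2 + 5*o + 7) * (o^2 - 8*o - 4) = 2*o^5 - 22*o^4 + 45*o^3 - 9*o^2 - 76*o - 28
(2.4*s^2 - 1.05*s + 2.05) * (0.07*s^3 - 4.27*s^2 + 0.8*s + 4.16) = 0.168*s^5 - 10.3215*s^4 + 6.547*s^3 + 0.390500000000001*s^2 - 2.728*s + 8.528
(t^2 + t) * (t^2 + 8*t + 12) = t^4 + 9*t^3 + 20*t^2 + 12*t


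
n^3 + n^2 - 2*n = n*(n - 1)*(n + 2)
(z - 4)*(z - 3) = z^2 - 7*z + 12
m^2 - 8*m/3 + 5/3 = (m - 5/3)*(m - 1)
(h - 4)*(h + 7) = h^2 + 3*h - 28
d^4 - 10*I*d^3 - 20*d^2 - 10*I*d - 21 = (d - 7*I)*(d - 3*I)*(d - I)*(d + I)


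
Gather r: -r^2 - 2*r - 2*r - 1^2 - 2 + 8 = -r^2 - 4*r + 5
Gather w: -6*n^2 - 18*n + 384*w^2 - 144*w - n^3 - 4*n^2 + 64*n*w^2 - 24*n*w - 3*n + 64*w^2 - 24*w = -n^3 - 10*n^2 - 21*n + w^2*(64*n + 448) + w*(-24*n - 168)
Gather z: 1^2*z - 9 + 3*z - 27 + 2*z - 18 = 6*z - 54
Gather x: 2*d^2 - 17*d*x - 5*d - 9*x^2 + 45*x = 2*d^2 - 5*d - 9*x^2 + x*(45 - 17*d)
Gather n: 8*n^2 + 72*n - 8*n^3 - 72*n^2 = -8*n^3 - 64*n^2 + 72*n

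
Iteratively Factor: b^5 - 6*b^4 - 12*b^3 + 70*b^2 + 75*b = (b - 5)*(b^4 - b^3 - 17*b^2 - 15*b) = (b - 5)^2*(b^3 + 4*b^2 + 3*b) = (b - 5)^2*(b + 1)*(b^2 + 3*b) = b*(b - 5)^2*(b + 1)*(b + 3)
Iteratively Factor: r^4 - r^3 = (r)*(r^3 - r^2) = r*(r - 1)*(r^2) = r^2*(r - 1)*(r)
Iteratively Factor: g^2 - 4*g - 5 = (g - 5)*(g + 1)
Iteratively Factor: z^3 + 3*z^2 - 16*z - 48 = (z + 4)*(z^2 - z - 12) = (z + 3)*(z + 4)*(z - 4)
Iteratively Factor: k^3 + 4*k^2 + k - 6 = (k + 3)*(k^2 + k - 2) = (k - 1)*(k + 3)*(k + 2)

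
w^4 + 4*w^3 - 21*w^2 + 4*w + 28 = (w - 2)^2*(w + 1)*(w + 7)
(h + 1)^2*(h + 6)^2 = h^4 + 14*h^3 + 61*h^2 + 84*h + 36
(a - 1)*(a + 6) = a^2 + 5*a - 6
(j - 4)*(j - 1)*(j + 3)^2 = j^4 + j^3 - 17*j^2 - 21*j + 36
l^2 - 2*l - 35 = (l - 7)*(l + 5)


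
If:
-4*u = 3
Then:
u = -3/4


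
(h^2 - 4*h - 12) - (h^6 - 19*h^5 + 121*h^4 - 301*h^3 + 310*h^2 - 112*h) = -h^6 + 19*h^5 - 121*h^4 + 301*h^3 - 309*h^2 + 108*h - 12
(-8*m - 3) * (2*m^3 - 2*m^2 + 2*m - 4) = -16*m^4 + 10*m^3 - 10*m^2 + 26*m + 12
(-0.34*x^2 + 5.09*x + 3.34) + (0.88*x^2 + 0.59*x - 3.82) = 0.54*x^2 + 5.68*x - 0.48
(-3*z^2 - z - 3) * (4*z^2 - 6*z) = -12*z^4 + 14*z^3 - 6*z^2 + 18*z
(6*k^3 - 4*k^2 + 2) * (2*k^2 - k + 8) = 12*k^5 - 14*k^4 + 52*k^3 - 28*k^2 - 2*k + 16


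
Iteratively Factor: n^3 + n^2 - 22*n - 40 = (n - 5)*(n^2 + 6*n + 8) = (n - 5)*(n + 4)*(n + 2)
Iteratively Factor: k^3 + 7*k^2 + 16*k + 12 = (k + 3)*(k^2 + 4*k + 4) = (k + 2)*(k + 3)*(k + 2)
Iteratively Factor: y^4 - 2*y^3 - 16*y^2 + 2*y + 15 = (y - 5)*(y^3 + 3*y^2 - y - 3) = (y - 5)*(y - 1)*(y^2 + 4*y + 3) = (y - 5)*(y - 1)*(y + 3)*(y + 1)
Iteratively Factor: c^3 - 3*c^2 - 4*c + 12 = (c + 2)*(c^2 - 5*c + 6) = (c - 3)*(c + 2)*(c - 2)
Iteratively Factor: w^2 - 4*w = (w - 4)*(w)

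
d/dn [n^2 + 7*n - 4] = 2*n + 7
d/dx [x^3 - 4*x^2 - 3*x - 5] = 3*x^2 - 8*x - 3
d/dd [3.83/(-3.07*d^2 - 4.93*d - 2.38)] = (23.5162*d + 18.8819)/(3.07*d^2 + 4.93*d + 2.38)^2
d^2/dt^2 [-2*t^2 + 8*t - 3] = -4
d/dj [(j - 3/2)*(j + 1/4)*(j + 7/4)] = 3*j^2 + j - 41/16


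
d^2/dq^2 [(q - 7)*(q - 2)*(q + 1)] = 6*q - 16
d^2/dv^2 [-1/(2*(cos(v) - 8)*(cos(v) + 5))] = (4*sin(v)^4 - 171*sin(v)^2 - 435*cos(v)/4 - 9*cos(3*v)/4 + 69)/(2*(cos(v) - 8)^3*(cos(v) + 5)^3)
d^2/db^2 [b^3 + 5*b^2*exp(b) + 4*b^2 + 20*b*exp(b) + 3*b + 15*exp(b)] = 5*b^2*exp(b) + 40*b*exp(b) + 6*b + 65*exp(b) + 8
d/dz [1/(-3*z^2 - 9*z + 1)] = 3*(2*z + 3)/(3*z^2 + 9*z - 1)^2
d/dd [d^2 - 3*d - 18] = 2*d - 3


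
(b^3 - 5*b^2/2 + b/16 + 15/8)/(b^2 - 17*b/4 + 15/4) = (4*b^2 - 5*b - 6)/(4*(b - 3))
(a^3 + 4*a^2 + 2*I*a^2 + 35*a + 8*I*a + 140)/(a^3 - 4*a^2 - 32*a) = (a^2 + 2*I*a + 35)/(a*(a - 8))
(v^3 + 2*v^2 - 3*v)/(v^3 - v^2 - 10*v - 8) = v*(-v^2 - 2*v + 3)/(-v^3 + v^2 + 10*v + 8)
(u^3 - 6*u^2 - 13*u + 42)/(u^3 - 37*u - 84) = (u - 2)/(u + 4)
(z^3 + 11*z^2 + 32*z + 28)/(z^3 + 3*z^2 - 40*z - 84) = (z + 2)/(z - 6)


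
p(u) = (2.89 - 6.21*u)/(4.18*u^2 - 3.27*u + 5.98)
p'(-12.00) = 0.01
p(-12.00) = 0.12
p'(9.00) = 0.02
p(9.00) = -0.17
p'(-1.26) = 0.16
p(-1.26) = 0.64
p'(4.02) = 0.08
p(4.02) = -0.37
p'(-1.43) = 0.16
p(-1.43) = 0.61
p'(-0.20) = -0.47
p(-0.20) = 0.61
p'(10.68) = 0.01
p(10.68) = -0.14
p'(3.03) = 0.12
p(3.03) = -0.46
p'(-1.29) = 0.16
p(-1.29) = 0.64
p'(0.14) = -0.97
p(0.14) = 0.36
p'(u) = (2.89 - 6.21*u)*(3.27 - 8.36*u)/(4.18*u^2 - 3.27*u + 5.98)^2 - 6.21/(4.18*u^2 - 3.27*u + 5.98) = (25.9578*u^2 - 24.1604*u - 27.6855)/(17.4724*u^4 - 27.3372*u^3 + 60.6857*u^2 - 39.1092*u + 35.7604)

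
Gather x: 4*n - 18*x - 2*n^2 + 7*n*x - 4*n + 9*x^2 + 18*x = -2*n^2 + 7*n*x + 9*x^2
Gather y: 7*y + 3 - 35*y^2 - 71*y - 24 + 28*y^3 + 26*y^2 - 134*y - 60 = 28*y^3 - 9*y^2 - 198*y - 81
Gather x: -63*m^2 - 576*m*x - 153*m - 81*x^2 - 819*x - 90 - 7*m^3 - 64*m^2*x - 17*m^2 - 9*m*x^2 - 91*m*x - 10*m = -7*m^3 - 80*m^2 - 163*m + x^2*(-9*m - 81) + x*(-64*m^2 - 667*m - 819) - 90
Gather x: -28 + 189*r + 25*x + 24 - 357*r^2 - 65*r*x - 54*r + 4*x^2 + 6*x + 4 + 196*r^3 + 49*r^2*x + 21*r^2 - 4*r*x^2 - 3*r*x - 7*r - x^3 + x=196*r^3 - 336*r^2 + 128*r - x^3 + x^2*(4 - 4*r) + x*(49*r^2 - 68*r + 32)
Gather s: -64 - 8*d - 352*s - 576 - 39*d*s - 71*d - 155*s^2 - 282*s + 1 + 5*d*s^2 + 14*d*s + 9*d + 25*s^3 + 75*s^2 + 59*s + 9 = -70*d + 25*s^3 + s^2*(5*d - 80) + s*(-25*d - 575) - 630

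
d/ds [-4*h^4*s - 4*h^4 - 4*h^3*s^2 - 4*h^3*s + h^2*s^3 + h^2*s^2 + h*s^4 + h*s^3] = h*(-4*h^3 - 8*h^2*s - 4*h^2 + 3*h*s^2 + 2*h*s + 4*s^3 + 3*s^2)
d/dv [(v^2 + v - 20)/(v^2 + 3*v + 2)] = 2*(v^2 + 22*v + 31)/(v^4 + 6*v^3 + 13*v^2 + 12*v + 4)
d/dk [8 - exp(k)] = -exp(k)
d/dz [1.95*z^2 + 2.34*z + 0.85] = 3.9*z + 2.34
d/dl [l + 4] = 1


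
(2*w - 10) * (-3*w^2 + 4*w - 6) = -6*w^3 + 38*w^2 - 52*w + 60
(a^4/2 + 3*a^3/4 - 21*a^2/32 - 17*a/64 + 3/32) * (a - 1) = a^5/2 + a^4/4 - 45*a^3/32 + 25*a^2/64 + 23*a/64 - 3/32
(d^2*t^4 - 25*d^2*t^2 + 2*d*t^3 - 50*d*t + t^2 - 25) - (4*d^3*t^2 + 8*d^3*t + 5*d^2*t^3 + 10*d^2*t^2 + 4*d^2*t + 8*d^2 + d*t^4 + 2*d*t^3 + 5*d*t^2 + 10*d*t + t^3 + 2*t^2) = -4*d^3*t^2 - 8*d^3*t + d^2*t^4 - 5*d^2*t^3 - 35*d^2*t^2 - 4*d^2*t - 8*d^2 - d*t^4 - 5*d*t^2 - 60*d*t - t^3 - t^2 - 25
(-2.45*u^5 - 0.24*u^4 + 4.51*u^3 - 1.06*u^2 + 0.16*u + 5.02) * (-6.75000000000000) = 16.5375*u^5 + 1.62*u^4 - 30.4425*u^3 + 7.155*u^2 - 1.08*u - 33.885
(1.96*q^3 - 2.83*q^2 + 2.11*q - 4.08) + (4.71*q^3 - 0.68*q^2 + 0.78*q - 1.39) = 6.67*q^3 - 3.51*q^2 + 2.89*q - 5.47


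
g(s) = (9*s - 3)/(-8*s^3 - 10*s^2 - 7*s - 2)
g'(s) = (9*s - 3)*(24*s^2 + 20*s + 7)/(-8*s^3 - 10*s^2 - 7*s - 2)^2 + 9/(-8*s^3 - 10*s^2 - 7*s - 2) = 3*(48*s^3 + 6*s^2 - 20*s - 13)/(64*s^6 + 160*s^5 + 212*s^4 + 172*s^3 + 89*s^2 + 28*s + 4)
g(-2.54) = -0.31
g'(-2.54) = -0.31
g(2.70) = -0.08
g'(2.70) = 0.04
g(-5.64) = -0.05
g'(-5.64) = -0.02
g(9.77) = -0.01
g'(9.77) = 0.00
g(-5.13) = -0.06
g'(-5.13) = -0.03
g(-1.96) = -0.62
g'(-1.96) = -0.83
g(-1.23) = -2.21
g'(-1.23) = -5.08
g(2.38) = -0.10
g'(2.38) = 0.06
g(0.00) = 1.50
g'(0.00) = -9.75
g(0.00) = 1.50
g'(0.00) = -9.75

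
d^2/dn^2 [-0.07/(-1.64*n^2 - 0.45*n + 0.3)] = (-0.376544*n^2 - 0.10332*n + 0.07*(3.28*n + 0.45)*(6.56*n + 0.9) + 0.06888)/(1.64*n^2 + 0.45*n - 0.3)^3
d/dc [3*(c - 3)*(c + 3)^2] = 9*(c - 1)*(c + 3)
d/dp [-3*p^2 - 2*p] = -6*p - 2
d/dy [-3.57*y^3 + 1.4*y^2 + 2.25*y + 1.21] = -10.71*y^2 + 2.8*y + 2.25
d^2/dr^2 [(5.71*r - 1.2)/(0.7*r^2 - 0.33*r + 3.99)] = ((5.4486 - 23.982*r)*(0.7*r^2 - 0.33*r + 3.99) + (1.4*r - 0.33)*(2.8*r - 0.66)*(5.71*r - 1.2))/(0.7*r^2 - 0.33*r + 3.99)^3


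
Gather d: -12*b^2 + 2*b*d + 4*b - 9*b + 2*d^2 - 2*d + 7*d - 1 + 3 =-12*b^2 - 5*b + 2*d^2 + d*(2*b + 5) + 2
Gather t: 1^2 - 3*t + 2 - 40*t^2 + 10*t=-40*t^2 + 7*t + 3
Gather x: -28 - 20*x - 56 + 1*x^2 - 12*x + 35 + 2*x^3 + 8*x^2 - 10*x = 2*x^3 + 9*x^2 - 42*x - 49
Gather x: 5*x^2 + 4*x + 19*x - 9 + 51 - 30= 5*x^2 + 23*x + 12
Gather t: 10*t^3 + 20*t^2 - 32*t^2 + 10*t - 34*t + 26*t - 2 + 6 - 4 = 10*t^3 - 12*t^2 + 2*t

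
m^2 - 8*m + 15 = (m - 5)*(m - 3)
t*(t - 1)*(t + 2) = t^3 + t^2 - 2*t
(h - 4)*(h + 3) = h^2 - h - 12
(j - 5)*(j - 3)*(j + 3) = j^3 - 5*j^2 - 9*j + 45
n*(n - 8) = n^2 - 8*n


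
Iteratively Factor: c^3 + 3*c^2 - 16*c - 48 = (c + 3)*(c^2 - 16) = (c - 4)*(c + 3)*(c + 4)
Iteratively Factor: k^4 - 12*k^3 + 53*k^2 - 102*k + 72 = (k - 4)*(k^3 - 8*k^2 + 21*k - 18) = (k - 4)*(k - 2)*(k^2 - 6*k + 9) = (k - 4)*(k - 3)*(k - 2)*(k - 3)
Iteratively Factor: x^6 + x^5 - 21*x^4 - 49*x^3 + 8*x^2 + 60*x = (x)*(x^5 + x^4 - 21*x^3 - 49*x^2 + 8*x + 60) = x*(x + 2)*(x^4 - x^3 - 19*x^2 - 11*x + 30) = x*(x - 5)*(x + 2)*(x^3 + 4*x^2 + x - 6) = x*(x - 5)*(x + 2)*(x + 3)*(x^2 + x - 2) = x*(x - 5)*(x + 2)^2*(x + 3)*(x - 1)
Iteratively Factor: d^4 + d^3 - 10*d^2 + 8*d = (d - 1)*(d^3 + 2*d^2 - 8*d) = (d - 2)*(d - 1)*(d^2 + 4*d) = (d - 2)*(d - 1)*(d + 4)*(d)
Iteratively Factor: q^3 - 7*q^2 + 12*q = (q - 4)*(q^2 - 3*q) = q*(q - 4)*(q - 3)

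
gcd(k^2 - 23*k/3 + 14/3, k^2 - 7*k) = k - 7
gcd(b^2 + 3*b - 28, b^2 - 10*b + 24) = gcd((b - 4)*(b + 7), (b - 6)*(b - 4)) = b - 4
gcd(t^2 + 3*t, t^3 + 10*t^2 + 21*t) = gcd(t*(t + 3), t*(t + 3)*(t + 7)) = t^2 + 3*t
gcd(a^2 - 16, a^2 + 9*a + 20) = a + 4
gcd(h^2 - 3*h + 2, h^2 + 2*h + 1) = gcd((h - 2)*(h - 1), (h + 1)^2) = 1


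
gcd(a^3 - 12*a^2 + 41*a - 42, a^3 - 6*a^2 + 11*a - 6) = a^2 - 5*a + 6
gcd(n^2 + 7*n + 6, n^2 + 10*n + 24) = n + 6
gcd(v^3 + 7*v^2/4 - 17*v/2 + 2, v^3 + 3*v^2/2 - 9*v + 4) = v^2 + 2*v - 8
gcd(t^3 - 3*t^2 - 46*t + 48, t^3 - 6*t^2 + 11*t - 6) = t - 1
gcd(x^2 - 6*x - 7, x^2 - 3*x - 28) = x - 7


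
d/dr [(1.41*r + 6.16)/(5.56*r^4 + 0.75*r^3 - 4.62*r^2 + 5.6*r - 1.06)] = (-23.5188*r^4 - 139.1134*r^3 - 7.3458*r^2 + 56.9184*r - 35.9906)/(30.9136*r^8 + 8.34*r^7 - 50.8119*r^6 + 55.342*r^5 + 17.9572*r^4 - 53.334*r^3 + 41.1544*r^2 - 11.872*r + 1.1236)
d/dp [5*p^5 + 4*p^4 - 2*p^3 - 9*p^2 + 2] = p*(25*p^3 + 16*p^2 - 6*p - 18)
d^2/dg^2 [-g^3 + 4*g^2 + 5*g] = 8 - 6*g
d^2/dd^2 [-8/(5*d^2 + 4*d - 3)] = 16*(25*d^2 + 20*d - 4*(5*d + 2)^2 - 15)/(5*d^2 + 4*d - 3)^3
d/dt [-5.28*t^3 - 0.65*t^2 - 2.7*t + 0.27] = -15.84*t^2 - 1.3*t - 2.7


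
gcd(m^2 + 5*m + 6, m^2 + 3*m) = m + 3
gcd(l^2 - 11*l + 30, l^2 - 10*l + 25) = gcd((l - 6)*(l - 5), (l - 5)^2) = l - 5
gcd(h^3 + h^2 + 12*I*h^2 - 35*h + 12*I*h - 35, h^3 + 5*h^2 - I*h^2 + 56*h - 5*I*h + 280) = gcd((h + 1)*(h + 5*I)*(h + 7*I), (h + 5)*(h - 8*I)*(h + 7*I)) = h + 7*I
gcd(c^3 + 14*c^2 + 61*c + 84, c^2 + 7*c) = c + 7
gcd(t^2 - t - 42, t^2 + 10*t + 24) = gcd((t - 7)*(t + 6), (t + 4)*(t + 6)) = t + 6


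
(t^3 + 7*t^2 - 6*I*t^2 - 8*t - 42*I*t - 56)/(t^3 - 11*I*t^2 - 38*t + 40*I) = (t + 7)/(t - 5*I)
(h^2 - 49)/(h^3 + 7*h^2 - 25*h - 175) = (h - 7)/(h^2 - 25)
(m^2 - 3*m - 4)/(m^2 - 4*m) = (m + 1)/m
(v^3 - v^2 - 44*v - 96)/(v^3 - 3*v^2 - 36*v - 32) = (v + 3)/(v + 1)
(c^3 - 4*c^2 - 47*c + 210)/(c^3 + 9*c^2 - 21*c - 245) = (c - 6)/(c + 7)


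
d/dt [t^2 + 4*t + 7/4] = 2*t + 4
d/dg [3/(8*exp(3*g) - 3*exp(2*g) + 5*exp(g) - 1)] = (-72*exp(2*g) + 18*exp(g) - 15)*exp(g)/(8*exp(3*g) - 3*exp(2*g) + 5*exp(g) - 1)^2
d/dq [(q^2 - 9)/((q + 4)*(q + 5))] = (9*q^2 + 58*q + 81)/(q^4 + 18*q^3 + 121*q^2 + 360*q + 400)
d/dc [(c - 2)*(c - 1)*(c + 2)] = 3*c^2 - 2*c - 4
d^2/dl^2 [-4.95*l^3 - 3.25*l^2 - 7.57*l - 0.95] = -29.7*l - 6.5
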